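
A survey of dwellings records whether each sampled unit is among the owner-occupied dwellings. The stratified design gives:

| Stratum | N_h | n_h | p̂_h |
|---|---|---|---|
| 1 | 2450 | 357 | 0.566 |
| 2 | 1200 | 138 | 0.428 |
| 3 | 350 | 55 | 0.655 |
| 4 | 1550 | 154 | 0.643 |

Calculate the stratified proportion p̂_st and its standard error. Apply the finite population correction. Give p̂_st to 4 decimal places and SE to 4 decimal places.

N = 5550; stratum weights W_h = N_h/N.
p̂_st = Σ W_h p̂_h = (2450·0.566 + 1200·0.428 + 350·0.655 + 1550·0.643)/5550 = 0.56328
V̂(p̂_st) = Σ W_h² (1 − n_h/N_h) p̂_h(1−p̂_h)/(n_h−1):
  stratum 1: (2450/5550)²·(1 − 357/2450)·0.566·0.434/356 = 0.00011487
  stratum 2: (1200/5550)²·(1 − 138/1200)·0.428·0.572/137 = 7.39331e-05
  stratum 3: (350/5550)²·(1 − 55/350)·0.655·0.345/54 = 1.40272e-05
  stratum 4: (1550/5550)²·(1 − 154/1550)·0.643·0.357/153 = 0.000105395
V̂(p̂_st) = 0.000308225; SE = √V̂ = 0.0175563

p̂_st ≈ 0.5633, SE ≈ 0.0176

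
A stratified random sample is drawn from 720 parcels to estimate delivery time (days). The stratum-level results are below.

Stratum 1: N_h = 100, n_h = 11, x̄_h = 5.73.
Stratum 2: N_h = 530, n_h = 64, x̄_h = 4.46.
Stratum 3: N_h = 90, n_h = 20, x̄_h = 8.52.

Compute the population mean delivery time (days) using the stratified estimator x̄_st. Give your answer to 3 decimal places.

x̄_st ≈ 5.144

N = Σ N_h = 720. Stratum weights W_h = N_h/N.
x̄_st = (100·5.73 + 530·4.46 + 90·8.52) / 720 = 5.14389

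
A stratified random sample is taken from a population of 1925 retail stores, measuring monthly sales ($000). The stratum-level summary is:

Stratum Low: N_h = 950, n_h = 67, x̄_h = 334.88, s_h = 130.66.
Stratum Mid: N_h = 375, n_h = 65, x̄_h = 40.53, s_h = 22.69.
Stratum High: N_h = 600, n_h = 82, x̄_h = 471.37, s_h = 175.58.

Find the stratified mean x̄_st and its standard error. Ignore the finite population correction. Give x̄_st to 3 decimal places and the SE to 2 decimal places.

x̄_st = Σ W_h x̄_h = (950·334.88 + 375·40.53 + 600·471.37)/1925 = 320.08143
V̂(x̄_st) = Σ W_h² s_h²/n_h, with W_h = N_h/N and N = 1925:
  stratum Low: (950/1925)²·130.66²/67 = 62.0578
  stratum Mid: (375/1925)²·22.69²/65 = 0.300578
  stratum High: (600/1925)²·175.58²/82 = 36.5239
V̂(x̄_st) = 98.8823
SE(x̄_st) = √98.8823 = 9.94396

x̄_st ≈ 320.081, SE ≈ 9.94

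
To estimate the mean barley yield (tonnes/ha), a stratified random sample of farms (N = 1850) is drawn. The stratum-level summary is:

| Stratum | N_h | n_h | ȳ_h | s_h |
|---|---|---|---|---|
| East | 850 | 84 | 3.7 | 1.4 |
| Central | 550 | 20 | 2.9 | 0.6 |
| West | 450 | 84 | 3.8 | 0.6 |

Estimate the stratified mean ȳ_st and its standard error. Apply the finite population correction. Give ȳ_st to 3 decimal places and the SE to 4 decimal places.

ȳ_st = Σ W_h ȳ_h = (850·3.7 + 550·2.9 + 450·3.8)/1850 = 3.48649
V̂(ȳ_st) = Σ W_h² (1 − n_h/N_h) s_h²/n_h, with W_h = N_h/N and N = 1850:
  stratum East: (850/1850)²·(1 − 84/850)·1.4²/84 = 0.00443896
  stratum Central: (550/1850)²·(1 − 20/550)·0.6²/20 = 0.00153309
  stratum West: (450/1850)²·(1 − 84/450)·0.6²/84 = 0.00020624
V̂(ȳ_st) = 0.00617829
SE(ȳ_st) = √0.00617829 = 0.0786021

ȳ_st ≈ 3.486, SE ≈ 0.0786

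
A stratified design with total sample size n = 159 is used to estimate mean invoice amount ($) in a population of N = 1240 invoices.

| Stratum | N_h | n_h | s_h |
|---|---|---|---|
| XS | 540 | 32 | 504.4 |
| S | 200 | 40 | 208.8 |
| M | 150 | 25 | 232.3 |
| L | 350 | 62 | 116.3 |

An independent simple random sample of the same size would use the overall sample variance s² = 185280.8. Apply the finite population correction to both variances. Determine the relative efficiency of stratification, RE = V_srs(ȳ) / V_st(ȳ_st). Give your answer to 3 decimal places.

V̂(ȳ_st) = Σ W_h² (1 − n_h/N_h) s_h²/n_h, with W_h = N_h/N and N = 1240:
  stratum XS: (540/1240)²·(1 − 32/540)·504.4²/32 = 1418.45
  stratum S: (200/1240)²·(1 − 40/200)·208.8²/40 = 22.6834
  stratum M: (150/1240)²·(1 − 25/150)·232.3²/25 = 26.3218
  stratum L: (350/1240)²·(1 − 62/350)·116.3²/62 = 14.3016
V_st = 1481.76
V_srs = (1 − 159/1240)·185280.8/159 = 1015.87
Relative efficiency = V_srs / V_st = 1015.87/1481.76 = 0.6856

RE ≈ 0.686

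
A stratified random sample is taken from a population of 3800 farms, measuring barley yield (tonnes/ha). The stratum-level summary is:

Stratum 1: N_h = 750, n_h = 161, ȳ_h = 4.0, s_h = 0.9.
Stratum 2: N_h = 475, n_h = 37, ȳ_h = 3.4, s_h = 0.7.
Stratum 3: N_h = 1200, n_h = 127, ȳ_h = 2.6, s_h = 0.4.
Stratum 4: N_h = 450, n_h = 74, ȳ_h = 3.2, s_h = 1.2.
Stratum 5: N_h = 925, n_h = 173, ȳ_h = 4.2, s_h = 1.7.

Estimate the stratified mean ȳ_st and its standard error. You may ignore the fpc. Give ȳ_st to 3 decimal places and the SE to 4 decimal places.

ȳ_st ≈ 3.437, SE ≈ 0.0423

ȳ_st = Σ W_h ȳ_h = (750·4.0 + 475·3.4 + 1200·2.6 + 450·3.2 + 925·4.2)/3800 = 3.43684
V̂(ȳ_st) = Σ W_h² s_h²/n_h, with W_h = N_h/N and N = 3800:
  stratum 1: (750/3800)²·0.9²/161 = 0.000195981
  stratum 2: (475/3800)²·0.7²/37 = 0.000206926
  stratum 3: (1200/3800)²·0.4²/127 = 0.000125635
  stratum 4: (450/3800)²·1.2²/74 = 0.000272891
  stratum 5: (925/3800)²·1.7²/173 = 0.000989847
V̂(ȳ_st) = 0.00179128
SE(ȳ_st) = √0.00179128 = 0.0423235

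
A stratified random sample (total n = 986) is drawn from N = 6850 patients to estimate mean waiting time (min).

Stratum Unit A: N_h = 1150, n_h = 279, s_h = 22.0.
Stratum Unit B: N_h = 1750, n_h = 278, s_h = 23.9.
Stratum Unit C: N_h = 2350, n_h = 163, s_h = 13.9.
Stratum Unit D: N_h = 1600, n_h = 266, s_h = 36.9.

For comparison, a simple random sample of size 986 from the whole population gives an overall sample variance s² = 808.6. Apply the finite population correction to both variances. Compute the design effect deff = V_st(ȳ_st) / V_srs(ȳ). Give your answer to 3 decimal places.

V̂(ȳ_st) = Σ W_h² (1 − n_h/N_h) s_h²/n_h, with W_h = N_h/N and N = 6850:
  stratum Unit A: (1150/6850)²·(1 − 279/1150)·22.0²/279 = 0.0370319
  stratum Unit B: (1750/6850)²·(1 − 278/1750)·23.9²/278 = 0.112802
  stratum Unit C: (2350/6850)²·(1 − 163/2350)·13.9²/163 = 0.129831
  stratum Unit D: (1600/6850)²·(1 − 266/1600)·36.9²/266 = 0.232844
V_st = 0.512509
V_srs = (1 − 986/6850)·808.6/986 = 0.702037
deff = V_st / V_srs = 0.512509/0.702037 = 0.7300

deff ≈ 0.730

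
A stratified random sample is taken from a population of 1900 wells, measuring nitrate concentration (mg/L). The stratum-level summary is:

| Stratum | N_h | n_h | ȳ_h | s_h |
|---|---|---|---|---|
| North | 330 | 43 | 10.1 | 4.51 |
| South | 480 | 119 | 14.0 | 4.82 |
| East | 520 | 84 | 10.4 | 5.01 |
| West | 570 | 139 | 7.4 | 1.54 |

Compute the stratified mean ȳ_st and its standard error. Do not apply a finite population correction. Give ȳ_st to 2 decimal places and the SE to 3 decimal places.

ȳ_st = Σ W_h ȳ_h = (330·10.1 + 480·14.0 + 520·10.4 + 570·7.4)/1900 = 10.35737
V̂(ȳ_st) = Σ W_h² s_h²/n_h, with W_h = N_h/N and N = 1900:
  stratum North: (330/1900)²·4.51²/43 = 0.0142694
  stratum South: (480/1900)²·4.82²/119 = 0.0124601
  stratum East: (520/1900)²·5.01²/84 = 0.0223818
  stratum West: (570/1900)²·1.54²/139 = 0.00153557
V̂(ȳ_st) = 0.0506469
SE(ȳ_st) = √0.0506469 = 0.225049

ȳ_st ≈ 10.36, SE ≈ 0.225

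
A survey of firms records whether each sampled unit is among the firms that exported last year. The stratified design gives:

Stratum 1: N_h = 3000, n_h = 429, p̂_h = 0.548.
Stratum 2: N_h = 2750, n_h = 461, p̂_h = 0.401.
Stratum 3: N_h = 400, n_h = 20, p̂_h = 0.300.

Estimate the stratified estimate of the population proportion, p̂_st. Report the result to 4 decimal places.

N = 6150; stratum weights W_h = N_h/N.
p̂_st = Σ W_h p̂_h = (3000·0.548 + 2750·0.401 + 400·0.300)/6150 = 0.46614

p̂_st ≈ 0.4661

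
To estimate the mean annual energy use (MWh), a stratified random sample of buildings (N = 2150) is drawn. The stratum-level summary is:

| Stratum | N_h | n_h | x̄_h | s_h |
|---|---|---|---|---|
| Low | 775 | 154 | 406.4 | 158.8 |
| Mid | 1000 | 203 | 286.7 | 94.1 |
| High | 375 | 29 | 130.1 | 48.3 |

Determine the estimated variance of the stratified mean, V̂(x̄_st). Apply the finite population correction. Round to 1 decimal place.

V̂(x̄_st) = Σ W_h² (1 − n_h/N_h) s_h²/n_h, with W_h = N_h/N and N = 2150:
  stratum Low: (775/2150)²·(1 − 154/775)·158.8²/154 = 17.0489
  stratum Mid: (1000/2150)²·(1 − 203/1000)·94.1²/203 = 7.52081
  stratum High: (375/2150)²·(1 − 29/375)·48.3²/29 = 2.25801
V̂(x̄_st) = 26.8277

V̂(x̄_st) ≈ 26.8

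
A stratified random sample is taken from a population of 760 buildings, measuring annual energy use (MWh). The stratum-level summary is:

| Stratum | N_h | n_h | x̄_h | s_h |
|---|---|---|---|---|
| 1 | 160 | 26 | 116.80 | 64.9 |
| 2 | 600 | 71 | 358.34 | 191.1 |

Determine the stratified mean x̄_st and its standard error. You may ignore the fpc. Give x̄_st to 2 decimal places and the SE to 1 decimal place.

x̄_st ≈ 307.49, SE ≈ 18.1

x̄_st = Σ W_h x̄_h = (160·116.80 + 600·358.34)/760 = 307.48947
V̂(x̄_st) = Σ W_h² s_h²/n_h, with W_h = N_h/N and N = 760:
  stratum 1: (160/760)²·64.9²/26 = 7.18007
  stratum 2: (600/760)²·191.1²/71 = 320.581
V̂(x̄_st) = 327.761
SE(x̄_st) = √327.761 = 18.1042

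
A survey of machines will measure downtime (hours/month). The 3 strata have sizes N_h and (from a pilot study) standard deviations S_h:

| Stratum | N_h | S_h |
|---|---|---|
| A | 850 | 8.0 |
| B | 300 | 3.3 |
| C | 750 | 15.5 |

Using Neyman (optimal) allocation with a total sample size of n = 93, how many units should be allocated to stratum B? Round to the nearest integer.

Neyman allocation: n_h = n · N_h S_h / Σ N_i S_i, with n = 93.
  stratum A: N_h·S_h = 850·8.0 = 6800.00
  stratum B: N_h·S_h = 300·3.3 = 990.00
  stratum C: N_h·S_h = 750·15.5 = 11625.00
Σ N_h S_h = 19415.00
n for stratum B = 93·990.00/19415.00 = 4.742 → 5

5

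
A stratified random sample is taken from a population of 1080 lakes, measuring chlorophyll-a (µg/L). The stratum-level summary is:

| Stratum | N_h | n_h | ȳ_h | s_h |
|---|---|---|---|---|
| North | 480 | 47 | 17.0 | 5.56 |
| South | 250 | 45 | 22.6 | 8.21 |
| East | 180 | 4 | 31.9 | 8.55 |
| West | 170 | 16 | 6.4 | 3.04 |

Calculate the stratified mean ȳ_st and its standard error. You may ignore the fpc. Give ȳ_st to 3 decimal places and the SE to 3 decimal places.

ȳ_st = Σ W_h ȳ_h = (480·17.0 + 250·22.6 + 180·31.9 + 170·6.4)/1080 = 19.11111
V̂(ȳ_st) = Σ W_h² s_h²/n_h, with W_h = N_h/N and N = 1080:
  stratum North: (480/1080)²·5.56²/47 = 0.129923
  stratum South: (250/1080)²·8.21²/45 = 0.0802613
  stratum East: (180/1080)²·8.55²/4 = 0.507656
  stratum West: (170/1080)²·3.04²/16 = 0.0143112
V̂(ȳ_st) = 0.732152
SE(ȳ_st) = √0.732152 = 0.855659

ȳ_st ≈ 19.111, SE ≈ 0.856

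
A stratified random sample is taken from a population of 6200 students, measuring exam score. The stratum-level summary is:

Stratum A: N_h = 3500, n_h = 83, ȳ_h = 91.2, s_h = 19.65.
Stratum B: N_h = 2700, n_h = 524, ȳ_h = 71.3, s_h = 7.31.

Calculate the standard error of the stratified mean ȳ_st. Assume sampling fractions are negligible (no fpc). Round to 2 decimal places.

SE(ȳ_st) ≈ 1.23

V̂(ȳ_st) = Σ W_h² s_h²/n_h, with W_h = N_h/N and N = 6200:
  stratum A: (3500/6200)²·19.65²/83 = 1.48252
  stratum B: (2700/6200)²·7.31²/524 = 0.0193396
V̂(ȳ_st) = 1.50186
SE(ȳ_st) = √1.50186 = 1.2255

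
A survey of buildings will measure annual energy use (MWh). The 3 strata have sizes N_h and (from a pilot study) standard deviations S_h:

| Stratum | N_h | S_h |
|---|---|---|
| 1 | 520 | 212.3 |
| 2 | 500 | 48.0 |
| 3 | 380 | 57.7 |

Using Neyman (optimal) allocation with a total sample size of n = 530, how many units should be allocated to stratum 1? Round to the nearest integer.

374

Neyman allocation: n_h = n · N_h S_h / Σ N_i S_i, with n = 530.
  stratum 1: N_h·S_h = 520·212.3 = 110396.00
  stratum 2: N_h·S_h = 500·48.0 = 24000.00
  stratum 3: N_h·S_h = 380·57.7 = 21926.00
Σ N_h S_h = 156322.00
n for stratum 1 = 530·110396.00/156322.00 = 374.291 → 374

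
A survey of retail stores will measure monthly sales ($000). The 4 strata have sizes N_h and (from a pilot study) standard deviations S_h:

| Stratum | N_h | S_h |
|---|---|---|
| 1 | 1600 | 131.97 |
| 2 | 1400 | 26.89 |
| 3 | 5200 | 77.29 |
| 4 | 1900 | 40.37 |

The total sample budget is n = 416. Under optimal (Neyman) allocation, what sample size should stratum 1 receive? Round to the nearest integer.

Neyman allocation: n_h = n · N_h S_h / Σ N_i S_i, with n = 416.
  stratum 1: N_h·S_h = 1600·131.97 = 211152.00
  stratum 2: N_h·S_h = 1400·26.89 = 37646.00
  stratum 3: N_h·S_h = 5200·77.29 = 401908.00
  stratum 4: N_h·S_h = 1900·40.37 = 76703.00
Σ N_h S_h = 727409.00
n for stratum 1 = 416·211152.00/727409.00 = 120.756 → 121

121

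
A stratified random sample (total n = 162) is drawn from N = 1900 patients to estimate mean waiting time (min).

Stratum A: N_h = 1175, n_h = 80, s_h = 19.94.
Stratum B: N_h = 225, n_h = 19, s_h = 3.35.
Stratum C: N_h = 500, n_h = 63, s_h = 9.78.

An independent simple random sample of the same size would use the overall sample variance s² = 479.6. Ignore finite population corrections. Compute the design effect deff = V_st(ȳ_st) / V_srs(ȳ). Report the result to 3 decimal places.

deff ≈ 0.680

V̂(ȳ_st) = Σ W_h² s_h²/n_h, with W_h = N_h/N and N = 1900:
  stratum A: (1175/1900)²·19.94²/80 = 1.90077
  stratum B: (225/1900)²·3.35²/19 = 0.00828312
  stratum C: (500/1900)²·9.78²/63 = 0.10514
V_st = 2.01419
V_srs = s²/n = 479.6/162 = 2.96049
deff = V_st / V_srs = 2.01419/2.96049 = 0.6804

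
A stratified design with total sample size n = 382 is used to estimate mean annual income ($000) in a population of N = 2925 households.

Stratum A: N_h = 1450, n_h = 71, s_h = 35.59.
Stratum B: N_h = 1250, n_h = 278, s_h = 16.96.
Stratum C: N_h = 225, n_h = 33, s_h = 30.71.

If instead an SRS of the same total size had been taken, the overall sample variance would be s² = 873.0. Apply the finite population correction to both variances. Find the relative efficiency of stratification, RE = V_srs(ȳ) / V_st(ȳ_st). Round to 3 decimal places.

RE ≈ 0.445

V̂(ȳ_st) = Σ W_h² (1 − n_h/N_h) s_h²/n_h, with W_h = N_h/N and N = 2925:
  stratum A: (1450/2925)²·(1 − 71/1450)·35.59²/71 = 4.16944
  stratum B: (1250/2925)²·(1 − 278/1250)·16.96²/278 = 0.146937
  stratum C: (225/2925)²·(1 − 33/225)·30.71²/33 = 0.144304
V_st = 4.46068
V_srs = (1 − 382/2925)·873.0/382 = 1.98688
Relative efficiency = V_srs / V_st = 1.98688/4.46068 = 0.4454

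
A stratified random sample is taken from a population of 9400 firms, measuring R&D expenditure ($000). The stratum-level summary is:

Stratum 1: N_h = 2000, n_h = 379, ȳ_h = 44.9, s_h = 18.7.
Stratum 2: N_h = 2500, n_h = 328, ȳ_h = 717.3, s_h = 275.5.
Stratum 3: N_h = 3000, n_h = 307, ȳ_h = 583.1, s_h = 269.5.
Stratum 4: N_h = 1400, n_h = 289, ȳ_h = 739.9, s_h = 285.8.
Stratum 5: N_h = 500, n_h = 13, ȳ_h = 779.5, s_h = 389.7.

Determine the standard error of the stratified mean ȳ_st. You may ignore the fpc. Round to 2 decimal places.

V̂(ȳ_st) = Σ W_h² s_h²/n_h, with W_h = N_h/N and N = 9400:
  stratum 1: (2000/9400)²·18.7²/379 = 0.0417684
  stratum 2: (2500/9400)²·275.5²/328 = 16.3679
  stratum 3: (3000/9400)²·269.5²/307 = 24.0972
  stratum 4: (1400/9400)²·285.8²/289 = 6.26941
  stratum 5: (500/9400)²·389.7²/13 = 33.0523
V̂(ȳ_st) = 79.8286
SE(ȳ_st) = √79.8286 = 8.93468

SE(ȳ_st) ≈ 8.93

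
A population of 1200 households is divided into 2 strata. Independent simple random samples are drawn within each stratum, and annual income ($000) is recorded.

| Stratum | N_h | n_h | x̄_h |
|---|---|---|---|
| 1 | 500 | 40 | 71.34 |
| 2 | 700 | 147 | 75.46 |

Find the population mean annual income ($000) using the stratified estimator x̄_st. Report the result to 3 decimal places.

N = Σ N_h = 1200. Stratum weights W_h = N_h/N.
x̄_st = (500·71.34 + 700·75.46) / 1200 = 73.74333

x̄_st ≈ 73.743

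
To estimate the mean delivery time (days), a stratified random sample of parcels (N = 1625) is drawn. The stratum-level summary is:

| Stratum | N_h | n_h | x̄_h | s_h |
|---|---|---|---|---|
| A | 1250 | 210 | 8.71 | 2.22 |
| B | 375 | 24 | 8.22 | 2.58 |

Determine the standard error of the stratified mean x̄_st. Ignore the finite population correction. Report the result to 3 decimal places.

V̂(x̄_st) = Σ W_h² s_h²/n_h, with W_h = N_h/N and N = 1625:
  stratum A: (1250/1625)²·2.22²/210 = 0.0138867
  stratum B: (375/1625)²·2.58²/24 = 0.0147701
V̂(x̄_st) = 0.0286568
SE(x̄_st) = √0.0286568 = 0.169283

SE(x̄_st) ≈ 0.169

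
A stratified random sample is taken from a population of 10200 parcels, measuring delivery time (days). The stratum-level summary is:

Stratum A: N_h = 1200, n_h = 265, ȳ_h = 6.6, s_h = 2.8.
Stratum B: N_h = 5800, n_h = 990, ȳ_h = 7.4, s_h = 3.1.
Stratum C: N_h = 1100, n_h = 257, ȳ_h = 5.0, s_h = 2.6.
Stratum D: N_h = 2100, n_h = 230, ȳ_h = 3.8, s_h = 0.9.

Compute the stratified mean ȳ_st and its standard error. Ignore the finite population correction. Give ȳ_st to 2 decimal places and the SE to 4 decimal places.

ȳ_st ≈ 6.31, SE ≈ 0.0633

ȳ_st = Σ W_h ȳ_h = (1200·6.6 + 5800·7.4 + 1100·5.0 + 2100·3.8)/10200 = 6.30588
V̂(ȳ_st) = Σ W_h² s_h²/n_h, with W_h = N_h/N and N = 10200:
  stratum A: (1200/10200)²·2.8²/265 = 0.00040948
  stratum B: (5800/10200)²·3.1²/990 = 0.00313866
  stratum C: (1100/10200)²·2.6²/257 = 0.000305913
  stratum D: (2100/10200)²·0.9²/230 = 0.000149278
V̂(ȳ_st) = 0.00400333
SE(ȳ_st) = √0.00400333 = 0.0632719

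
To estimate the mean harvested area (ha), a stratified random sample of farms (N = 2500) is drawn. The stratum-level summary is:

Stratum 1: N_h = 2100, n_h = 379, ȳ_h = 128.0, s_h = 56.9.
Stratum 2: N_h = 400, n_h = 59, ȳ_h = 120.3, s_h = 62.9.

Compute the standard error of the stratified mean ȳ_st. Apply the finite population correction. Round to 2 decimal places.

V̂(ȳ_st) = Σ W_h² (1 − n_h/N_h) s_h²/n_h, with W_h = N_h/N and N = 2500:
  stratum 1: (2100/2500)²·(1 − 379/2100)·56.9²/379 = 4.93976
  stratum 2: (400/2500)²·(1 − 59/400)·62.9²/59 = 1.46347
V̂(ȳ_st) = 6.40323
SE(ȳ_st) = √6.40323 = 2.53046

SE(ȳ_st) ≈ 2.53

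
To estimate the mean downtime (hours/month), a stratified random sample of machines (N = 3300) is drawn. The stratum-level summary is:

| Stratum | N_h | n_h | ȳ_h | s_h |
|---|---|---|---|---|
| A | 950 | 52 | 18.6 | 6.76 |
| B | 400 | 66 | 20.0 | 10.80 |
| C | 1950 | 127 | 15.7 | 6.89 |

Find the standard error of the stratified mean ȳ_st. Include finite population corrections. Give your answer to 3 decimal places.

SE(ȳ_st) ≈ 0.461

V̂(ȳ_st) = Σ W_h² (1 − n_h/N_h) s_h²/n_h, with W_h = N_h/N and N = 3300:
  stratum A: (950/3300)²·(1 − 52/950)·6.76²/52 = 0.0688434
  stratum B: (400/3300)²·(1 − 66/400)·10.80²/66 = 0.0216811
  stratum C: (1950/3300)²·(1 − 127/1950)·6.89²/127 = 0.122019
V̂(ȳ_st) = 0.212544
SE(ȳ_st) = √0.212544 = 0.461025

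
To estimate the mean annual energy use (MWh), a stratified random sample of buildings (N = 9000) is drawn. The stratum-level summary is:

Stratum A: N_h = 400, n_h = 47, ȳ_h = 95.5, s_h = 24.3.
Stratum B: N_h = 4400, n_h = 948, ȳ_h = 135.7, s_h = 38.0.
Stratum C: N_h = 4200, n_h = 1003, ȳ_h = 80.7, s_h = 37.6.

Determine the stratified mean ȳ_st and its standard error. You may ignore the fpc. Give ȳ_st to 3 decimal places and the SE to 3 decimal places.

ȳ_st = Σ W_h ȳ_h = (400·95.5 + 4400·135.7 + 4200·80.7)/9000 = 108.24667
V̂(ȳ_st) = Σ W_h² s_h²/n_h, with W_h = N_h/N and N = 9000:
  stratum A: (400/9000)²·24.3²/47 = 0.024817
  stratum B: (4400/9000)²·38.0²/948 = 0.364065
  stratum C: (4200/9000)²·37.6²/1003 = 0.306965
V̂(ȳ_st) = 0.695847
SE(ȳ_st) = √0.695847 = 0.834174

ȳ_st ≈ 108.247, SE ≈ 0.834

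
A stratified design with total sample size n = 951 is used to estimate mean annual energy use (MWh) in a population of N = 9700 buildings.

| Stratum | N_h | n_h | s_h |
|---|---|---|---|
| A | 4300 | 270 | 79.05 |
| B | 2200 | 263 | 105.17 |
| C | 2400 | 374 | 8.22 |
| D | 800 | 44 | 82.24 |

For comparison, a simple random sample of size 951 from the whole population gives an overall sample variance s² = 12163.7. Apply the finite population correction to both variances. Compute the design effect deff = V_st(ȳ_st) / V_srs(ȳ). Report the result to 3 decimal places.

V̂(ȳ_st) = Σ W_h² (1 − n_h/N_h) s_h²/n_h, with W_h = N_h/N and N = 9700:
  stratum A: (4300/9700)²·(1 − 270/4300)·79.05²/270 = 4.26256
  stratum B: (2200/9700)²·(1 − 263/2200)·105.17²/263 = 1.90474
  stratum C: (2400/9700)²·(1 − 374/2400)·8.22²/374 = 0.0093364
  stratum D: (800/9700)²·(1 − 44/800)·82.24²/44 = 0.988057
V_st = 7.16469
V_srs = (1 − 951/9700)·12163.7/951 = 11.5364
deff = V_st / V_srs = 7.16469/11.5364 = 0.6210

deff ≈ 0.621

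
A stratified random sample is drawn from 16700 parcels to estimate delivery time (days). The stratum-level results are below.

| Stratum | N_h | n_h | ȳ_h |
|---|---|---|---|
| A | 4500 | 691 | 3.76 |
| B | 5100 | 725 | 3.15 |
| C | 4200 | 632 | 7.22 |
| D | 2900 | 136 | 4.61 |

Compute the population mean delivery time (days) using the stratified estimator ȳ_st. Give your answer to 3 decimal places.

N = Σ N_h = 16700. Stratum weights W_h = N_h/N.
ȳ_st = (4500·3.76 + 5100·3.15 + 4200·7.22 + 2900·4.61) / 16700 = 4.59150

ȳ_st ≈ 4.591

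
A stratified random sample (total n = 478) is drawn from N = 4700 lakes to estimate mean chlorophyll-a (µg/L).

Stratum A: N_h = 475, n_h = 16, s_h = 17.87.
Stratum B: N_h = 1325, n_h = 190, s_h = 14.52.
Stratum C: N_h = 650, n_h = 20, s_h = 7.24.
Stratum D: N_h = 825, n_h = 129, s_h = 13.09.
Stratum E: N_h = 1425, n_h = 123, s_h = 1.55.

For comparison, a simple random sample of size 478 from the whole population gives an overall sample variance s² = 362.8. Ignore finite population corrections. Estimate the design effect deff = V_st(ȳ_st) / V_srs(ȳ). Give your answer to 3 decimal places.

V̂(ȳ_st) = Σ W_h² s_h²/n_h, with W_h = N_h/N and N = 4700:
  stratum A: (475/4700)²·17.87²/16 = 0.203855
  stratum B: (1325/4700)²·14.52²/190 = 0.0881893
  stratum C: (650/4700)²·7.24²/20 = 0.0501277
  stratum D: (825/4700)²·13.09²/129 = 0.0409262
  stratum E: (1425/4700)²·1.55²/123 = 0.00179553
V_st = 0.384893
V_srs = s²/n = 362.8/478 = 0.758996
deff = V_st / V_srs = 0.384893/0.758996 = 0.5071

deff ≈ 0.507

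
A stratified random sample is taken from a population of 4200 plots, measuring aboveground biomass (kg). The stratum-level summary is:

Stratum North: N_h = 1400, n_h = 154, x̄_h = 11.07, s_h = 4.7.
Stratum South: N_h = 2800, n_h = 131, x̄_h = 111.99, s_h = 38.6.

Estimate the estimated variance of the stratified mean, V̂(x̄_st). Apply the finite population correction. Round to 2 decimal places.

V̂(x̄_st) = Σ W_h² (1 − n_h/N_h) s_h²/n_h, with W_h = N_h/N and N = 4200:
  stratum North: (1400/4200)²·(1 − 154/1400)·4.7²/154 = 0.0141848
  stratum South: (2800/4200)²·(1 − 131/2800)·38.6²/131 = 4.81849
V̂(x̄_st) = 4.83268

V̂(x̄_st) ≈ 4.83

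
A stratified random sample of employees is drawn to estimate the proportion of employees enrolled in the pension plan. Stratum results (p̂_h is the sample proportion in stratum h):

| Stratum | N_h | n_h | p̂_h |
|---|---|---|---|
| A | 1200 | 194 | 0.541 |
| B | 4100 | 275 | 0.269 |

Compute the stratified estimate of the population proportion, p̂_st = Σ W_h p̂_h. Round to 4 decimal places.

N = 5300; stratum weights W_h = N_h/N.
p̂_st = Σ W_h p̂_h = (1200·0.541 + 4100·0.269)/5300 = 0.33058

p̂_st ≈ 0.3306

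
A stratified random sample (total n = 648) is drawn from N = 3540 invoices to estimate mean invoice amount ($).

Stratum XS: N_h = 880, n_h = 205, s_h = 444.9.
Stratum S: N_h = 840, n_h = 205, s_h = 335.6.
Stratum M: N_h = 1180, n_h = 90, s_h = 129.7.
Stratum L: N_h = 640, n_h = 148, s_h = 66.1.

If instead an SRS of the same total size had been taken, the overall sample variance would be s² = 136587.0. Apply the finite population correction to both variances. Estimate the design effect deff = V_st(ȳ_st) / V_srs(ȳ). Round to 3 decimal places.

deff ≈ 0.517

V̂(ȳ_st) = Σ W_h² (1 − n_h/N_h) s_h²/n_h, with W_h = N_h/N and N = 3540:
  stratum XS: (880/3540)²·(1 − 205/880)·444.9²/205 = 45.7668
  stratum S: (840/3540)²·(1 − 205/840)·335.6²/205 = 23.385
  stratum M: (1180/3540)²·(1 − 90/1180)·129.7²/90 = 19.184
  stratum L: (640/3540)²·(1 − 148/640)·66.1²/148 = 0.741788
V_st = 89.0776
V_srs = (1 − 648/3540)·136587.0/648 = 172.199
deff = V_st / V_srs = 89.0776/172.199 = 0.5173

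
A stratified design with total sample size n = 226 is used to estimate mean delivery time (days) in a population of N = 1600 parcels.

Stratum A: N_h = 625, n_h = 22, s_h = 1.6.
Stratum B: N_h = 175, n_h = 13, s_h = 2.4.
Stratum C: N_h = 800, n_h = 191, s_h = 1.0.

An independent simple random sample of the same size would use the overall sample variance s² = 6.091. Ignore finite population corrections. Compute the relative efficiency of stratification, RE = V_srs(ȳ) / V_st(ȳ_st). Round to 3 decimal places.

RE ≈ 1.106

V̂(ȳ_st) = Σ W_h² s_h²/n_h, with W_h = N_h/N and N = 1600:
  stratum A: (625/1600)²·1.6²/22 = 0.0177557
  stratum B: (175/1600)²·2.4²/13 = 0.00530048
  stratum C: (800/1600)²·1.0²/191 = 0.0013089
V_st = 0.0243651
V_srs = s²/n = 6.091/226 = 0.0269513
Relative efficiency = V_srs / V_st = 0.0269513/0.0243651 = 1.1061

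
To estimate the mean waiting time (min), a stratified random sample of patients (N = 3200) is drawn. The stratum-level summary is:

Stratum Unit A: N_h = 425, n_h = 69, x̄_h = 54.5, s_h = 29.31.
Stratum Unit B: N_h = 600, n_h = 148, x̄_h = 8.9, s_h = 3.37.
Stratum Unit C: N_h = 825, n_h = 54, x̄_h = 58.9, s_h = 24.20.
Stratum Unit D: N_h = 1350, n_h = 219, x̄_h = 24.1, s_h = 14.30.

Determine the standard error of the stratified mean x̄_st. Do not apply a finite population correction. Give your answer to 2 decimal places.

SE(x̄_st) ≈ 1.05

V̂(x̄_st) = Σ W_h² s_h²/n_h, with W_h = N_h/N and N = 3200:
  stratum Unit A: (425/3200)²·29.31²/69 = 0.219614
  stratum Unit B: (600/3200)²·3.37²/148 = 0.00269774
  stratum Unit C: (825/3200)²·24.20²/54 = 0.72085
  stratum Unit D: (1350/3200)²·14.30²/219 = 0.166186
V̂(x̄_st) = 1.10935
SE(x̄_st) = √1.10935 = 1.05326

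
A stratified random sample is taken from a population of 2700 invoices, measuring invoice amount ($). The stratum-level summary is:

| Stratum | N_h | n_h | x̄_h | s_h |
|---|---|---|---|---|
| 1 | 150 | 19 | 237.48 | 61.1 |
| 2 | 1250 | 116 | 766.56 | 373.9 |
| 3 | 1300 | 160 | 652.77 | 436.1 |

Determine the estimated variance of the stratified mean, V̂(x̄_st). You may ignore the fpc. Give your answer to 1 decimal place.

V̂(x̄_st) ≈ 534.5

V̂(x̄_st) = Σ W_h² s_h²/n_h, with W_h = N_h/N and N = 2700:
  stratum 1: (150/2700)²·61.1²/19 = 0.606434
  stratum 2: (1250/2700)²·373.9²/116 = 258.313
  stratum 3: (1300/2700)²·436.1²/160 = 275.557
V̂(x̄_st) = 534.476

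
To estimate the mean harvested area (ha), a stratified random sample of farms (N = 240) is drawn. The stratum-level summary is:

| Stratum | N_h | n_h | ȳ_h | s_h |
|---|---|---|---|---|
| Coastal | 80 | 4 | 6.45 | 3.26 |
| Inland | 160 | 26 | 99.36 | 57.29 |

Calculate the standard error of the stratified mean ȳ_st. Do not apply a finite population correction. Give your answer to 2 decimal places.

V̂(ȳ_st) = Σ W_h² s_h²/n_h, with W_h = N_h/N and N = 240:
  stratum Coastal: (80/240)²·3.26²/4 = 0.295211
  stratum Inland: (160/240)²·57.29²/26 = 56.105
V̂(ȳ_st) = 56.4002
SE(ȳ_st) = √56.4002 = 7.51001

SE(ȳ_st) ≈ 7.51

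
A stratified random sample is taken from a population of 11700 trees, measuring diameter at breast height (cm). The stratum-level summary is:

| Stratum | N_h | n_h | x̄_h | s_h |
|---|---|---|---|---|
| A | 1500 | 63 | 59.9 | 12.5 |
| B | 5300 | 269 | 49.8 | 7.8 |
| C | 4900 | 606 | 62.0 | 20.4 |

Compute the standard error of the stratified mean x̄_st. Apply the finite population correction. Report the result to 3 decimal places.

SE(x̄_st) ≈ 0.434

V̂(x̄_st) = Σ W_h² (1 − n_h/N_h) s_h²/n_h, with W_h = N_h/N and N = 11700:
  stratum A: (1500/11700)²·(1 − 63/1500)·12.5²/63 = 0.0390531
  stratum B: (5300/11700)²·(1 − 269/5300)·7.8²/269 = 0.044055
  stratum C: (4900/11700)²·(1 − 606/4900)·20.4²/606 = 0.105554
V̂(x̄_st) = 0.188662
SE(x̄_st) = √0.188662 = 0.434352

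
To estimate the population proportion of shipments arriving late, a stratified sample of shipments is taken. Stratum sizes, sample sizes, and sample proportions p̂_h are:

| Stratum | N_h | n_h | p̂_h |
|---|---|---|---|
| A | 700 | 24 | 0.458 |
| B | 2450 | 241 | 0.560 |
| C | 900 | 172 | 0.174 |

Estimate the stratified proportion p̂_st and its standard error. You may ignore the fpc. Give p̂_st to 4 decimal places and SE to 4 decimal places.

N = 4050; stratum weights W_h = N_h/N.
p̂_st = Σ W_h p̂_h = (700·0.458 + 2450·0.560 + 900·0.174)/4050 = 0.45659
V̂(p̂_st) = Σ W_h² p̂_h(1−p̂_h)/(n_h−1):
  stratum A: (700/4050)²·0.458·0.542/23 = 0.000322421
  stratum B: (2450/4050)²·0.560·0.440/240 = 0.000375709
  stratum C: (900/4050)²·0.174·0.826/171 = 4.15057e-05
V̂(p̂_st) = 0.000739635; SE = √V̂ = 0.0271962

p̂_st ≈ 0.4566, SE ≈ 0.0272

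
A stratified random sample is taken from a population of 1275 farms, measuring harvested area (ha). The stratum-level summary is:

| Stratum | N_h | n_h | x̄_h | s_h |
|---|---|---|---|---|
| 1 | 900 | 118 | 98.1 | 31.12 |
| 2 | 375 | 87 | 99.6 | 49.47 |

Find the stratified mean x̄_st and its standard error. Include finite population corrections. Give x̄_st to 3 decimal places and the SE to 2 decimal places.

x̄_st ≈ 98.541, SE ≈ 2.33

x̄_st = Σ W_h x̄_h = (900·98.1 + 375·99.6)/1275 = 98.54118
V̂(x̄_st) = Σ W_h² (1 − n_h/N_h) s_h²/n_h, with W_h = N_h/N and N = 1275:
  stratum 1: (900/1275)²·(1 − 118/900)·31.12²/118 = 3.55325
  stratum 2: (375/1275)²·(1 − 87/375)·49.47²/87 = 1.86882
V̂(x̄_st) = 5.42207
SE(x̄_st) = √5.42207 = 2.32853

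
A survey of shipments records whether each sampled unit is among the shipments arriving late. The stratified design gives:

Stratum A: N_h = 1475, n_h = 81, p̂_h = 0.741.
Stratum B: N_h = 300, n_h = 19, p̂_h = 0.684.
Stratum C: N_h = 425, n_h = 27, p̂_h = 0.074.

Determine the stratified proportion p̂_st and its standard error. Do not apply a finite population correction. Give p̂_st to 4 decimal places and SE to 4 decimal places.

p̂_st ≈ 0.6044, SE ≈ 0.0374

N = 2200; stratum weights W_h = N_h/N.
p̂_st = Σ W_h p̂_h = (1475·0.741 + 300·0.684 + 425·0.074)/2200 = 0.60437
V̂(p̂_st) = Σ W_h² p̂_h(1−p̂_h)/(n_h−1):
  stratum A: (1475/2200)²·0.741·0.259/80 = 0.00107837
  stratum B: (300/2200)²·0.684·0.316/18 = 0.000223289
  stratum C: (425/2200)²·0.074·0.926/26 = 9.83562e-05
V̂(p̂_st) = 0.00140001; SE = √V̂ = 0.0374167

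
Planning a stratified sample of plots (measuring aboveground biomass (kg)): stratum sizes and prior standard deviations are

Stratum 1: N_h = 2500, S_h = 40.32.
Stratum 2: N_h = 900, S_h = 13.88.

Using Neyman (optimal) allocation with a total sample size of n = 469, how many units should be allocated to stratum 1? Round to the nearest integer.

417

Neyman allocation: n_h = n · N_h S_h / Σ N_i S_i, with n = 469.
  stratum 1: N_h·S_h = 2500·40.32 = 100800.00
  stratum 2: N_h·S_h = 900·13.88 = 12492.00
Σ N_h S_h = 113292.00
n for stratum 1 = 469·100800.00/113292.00 = 417.286 → 417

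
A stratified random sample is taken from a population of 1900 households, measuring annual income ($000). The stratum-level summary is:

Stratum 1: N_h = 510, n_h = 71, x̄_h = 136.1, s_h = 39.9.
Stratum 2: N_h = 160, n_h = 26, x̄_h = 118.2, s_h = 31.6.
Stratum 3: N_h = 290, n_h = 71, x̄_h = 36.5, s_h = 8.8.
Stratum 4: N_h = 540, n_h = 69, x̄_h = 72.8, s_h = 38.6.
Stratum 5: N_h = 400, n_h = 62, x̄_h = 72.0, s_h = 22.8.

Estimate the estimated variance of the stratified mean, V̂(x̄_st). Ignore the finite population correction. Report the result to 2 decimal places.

V̂(x̄_st) = Σ W_h² s_h²/n_h, with W_h = N_h/N and N = 1900:
  stratum 1: (510/1900)²·39.9²/71 = 1.61555
  stratum 2: (160/1900)²·31.6²/26 = 0.272354
  stratum 3: (290/1900)²·8.8²/71 = 0.0254095
  stratum 4: (540/1900)²·38.6²/69 = 1.74424
  stratum 5: (400/1900)²·22.8²/62 = 0.371613
V̂(x̄_st) = 4.02917

V̂(x̄_st) ≈ 4.03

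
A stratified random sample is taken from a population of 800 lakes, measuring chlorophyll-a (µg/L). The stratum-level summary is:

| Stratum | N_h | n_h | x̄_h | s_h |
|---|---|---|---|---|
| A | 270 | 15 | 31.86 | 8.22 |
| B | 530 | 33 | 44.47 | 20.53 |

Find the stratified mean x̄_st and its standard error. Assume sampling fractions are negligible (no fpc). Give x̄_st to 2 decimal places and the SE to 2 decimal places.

x̄_st ≈ 40.21, SE ≈ 2.47

x̄_st = Σ W_h x̄_h = (270·31.86 + 530·44.47)/800 = 40.21412
V̂(x̄_st) = Σ W_h² s_h²/n_h, with W_h = N_h/N and N = 800:
  stratum A: (270/800)²·8.22²/15 = 0.513098
  stratum B: (530/800)²·20.53²/33 = 5.60578
V̂(x̄_st) = 6.11887
SE(x̄_st) = √6.11887 = 2.47364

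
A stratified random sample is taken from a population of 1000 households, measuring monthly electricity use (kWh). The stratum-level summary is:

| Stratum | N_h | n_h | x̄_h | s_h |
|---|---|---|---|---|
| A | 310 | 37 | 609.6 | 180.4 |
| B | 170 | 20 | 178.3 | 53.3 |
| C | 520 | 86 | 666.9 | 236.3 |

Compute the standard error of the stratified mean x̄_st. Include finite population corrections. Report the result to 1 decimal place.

V̂(x̄_st) = Σ W_h² (1 − n_h/N_h) s_h²/n_h, with W_h = N_h/N and N = 1000:
  stratum A: (310/1000)²·(1 − 37/310)·180.4²/37 = 74.4382
  stratum B: (170/1000)²·(1 − 20/170)·53.3²/20 = 3.62213
  stratum C: (520/1000)²·(1 − 86/520)·236.3²/86 = 146.528
V̂(x̄_st) = 224.589
SE(x̄_st) = √224.589 = 14.9863

SE(x̄_st) ≈ 15.0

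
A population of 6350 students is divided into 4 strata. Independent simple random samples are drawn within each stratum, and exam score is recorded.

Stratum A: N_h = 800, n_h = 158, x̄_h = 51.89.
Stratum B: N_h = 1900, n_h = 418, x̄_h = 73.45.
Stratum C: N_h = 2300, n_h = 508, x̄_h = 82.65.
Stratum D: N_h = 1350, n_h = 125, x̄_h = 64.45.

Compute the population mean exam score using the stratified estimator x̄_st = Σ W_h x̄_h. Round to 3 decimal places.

N = Σ N_h = 6350. Stratum weights W_h = N_h/N.
x̄_st = (800·51.89 + 1900·73.45 + 2300·82.65 + 1350·64.45) / 6350 = 72.15268

x̄_st ≈ 72.153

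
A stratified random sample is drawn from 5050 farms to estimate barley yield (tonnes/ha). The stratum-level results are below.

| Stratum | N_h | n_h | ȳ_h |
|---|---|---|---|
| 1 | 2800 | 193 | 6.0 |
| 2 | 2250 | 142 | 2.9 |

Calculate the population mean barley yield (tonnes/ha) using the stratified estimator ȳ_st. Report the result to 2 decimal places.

ȳ_st ≈ 4.62

N = Σ N_h = 5050. Stratum weights W_h = N_h/N.
ȳ_st = (2800·6.0 + 2250·2.9) / 5050 = 4.6188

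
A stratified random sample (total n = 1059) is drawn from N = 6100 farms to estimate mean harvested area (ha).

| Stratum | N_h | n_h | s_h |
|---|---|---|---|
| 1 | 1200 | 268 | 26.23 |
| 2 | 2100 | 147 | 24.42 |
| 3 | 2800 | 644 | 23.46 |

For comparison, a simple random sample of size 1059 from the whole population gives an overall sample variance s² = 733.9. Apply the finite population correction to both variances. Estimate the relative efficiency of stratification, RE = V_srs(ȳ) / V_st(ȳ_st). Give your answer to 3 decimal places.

RE ≈ 0.864

V̂(ȳ_st) = Σ W_h² (1 − n_h/N_h) s_h²/n_h, with W_h = N_h/N and N = 6100:
  stratum 1: (1200/6100)²·(1 − 268/1200)·26.23²/268 = 0.0771613
  stratum 2: (2100/6100)²·(1 − 147/2100)·24.42²/147 = 0.447132
  stratum 3: (2800/6100)²·(1 − 644/2800)·23.46²/644 = 0.138649
V_st = 0.662943
V_srs = (1 − 1059/6100)·733.9/1059 = 0.572701
Relative efficiency = V_srs / V_st = 0.572701/0.662943 = 0.8639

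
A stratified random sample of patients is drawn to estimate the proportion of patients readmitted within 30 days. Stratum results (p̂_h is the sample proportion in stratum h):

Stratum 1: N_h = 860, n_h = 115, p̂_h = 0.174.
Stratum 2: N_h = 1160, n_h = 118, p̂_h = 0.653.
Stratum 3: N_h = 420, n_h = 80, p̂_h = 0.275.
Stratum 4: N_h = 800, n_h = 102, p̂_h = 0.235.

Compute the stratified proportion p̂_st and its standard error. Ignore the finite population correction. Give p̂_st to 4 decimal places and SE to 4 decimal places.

N = 3240; stratum weights W_h = N_h/N.
p̂_st = Σ W_h p̂_h = (860·0.174 + 1160·0.653 + 420·0.275 + 800·0.235)/3240 = 0.37365
V̂(p̂_st) = Σ W_h² p̂_h(1−p̂_h)/(n_h−1):
  stratum 1: (860/3240)²·0.174·0.826/114 = 8.88242e-05
  stratum 2: (1160/3240)²·0.653·0.347/117 = 0.000248246
  stratum 3: (420/3240)²·0.275·0.725/79 = 4.24084e-05
  stratum 4: (800/3240)²·0.235·0.765/101 = 0.000108517
V̂(p̂_st) = 0.000487996; SE = √V̂ = 0.0220906

p̂_st ≈ 0.3736, SE ≈ 0.0221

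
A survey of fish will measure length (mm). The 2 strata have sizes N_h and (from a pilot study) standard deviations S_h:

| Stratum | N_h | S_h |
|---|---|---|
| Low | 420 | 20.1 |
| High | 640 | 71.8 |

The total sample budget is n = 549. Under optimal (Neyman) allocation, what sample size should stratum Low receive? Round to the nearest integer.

Neyman allocation: n_h = n · N_h S_h / Σ N_i S_i, with n = 549.
  stratum Low: N_h·S_h = 420·20.1 = 8442.00
  stratum High: N_h·S_h = 640·71.8 = 45952.00
Σ N_h S_h = 54394.00
n for stratum Low = 549·8442.00/54394.00 = 85.205 → 85

85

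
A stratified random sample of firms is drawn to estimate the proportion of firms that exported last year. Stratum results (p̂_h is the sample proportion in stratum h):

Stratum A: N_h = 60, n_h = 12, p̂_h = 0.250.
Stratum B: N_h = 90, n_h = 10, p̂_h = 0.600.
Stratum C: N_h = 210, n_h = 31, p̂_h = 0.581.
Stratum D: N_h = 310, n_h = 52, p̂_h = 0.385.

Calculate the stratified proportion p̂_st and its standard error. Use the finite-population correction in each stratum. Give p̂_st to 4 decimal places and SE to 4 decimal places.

p̂_st ≈ 0.4632, SE ≈ 0.0452

N = 670; stratum weights W_h = N_h/N.
p̂_st = Σ W_h p̂_h = (60·0.250 + 90·0.600 + 210·0.581 + 310·0.385)/670 = 0.46322
V̂(p̂_st) = Σ W_h² (1 − n_h/N_h) p̂_h(1−p̂_h)/(n_h−1):
  stratum A: (60/670)²·(1 − 12/60)·0.250·0.750/11 = 0.000109358
  stratum B: (90/670)²·(1 − 10/90)·0.600·0.400/9 = 0.000427712
  stratum C: (210/670)²·(1 − 31/210)·0.581·0.419/30 = 0.000679503
  stratum D: (310/670)²·(1 − 52/310)·0.385·0.615/51 = 0.000827175
V̂(p̂_st) = 0.00204375; SE = √V̂ = 0.0452078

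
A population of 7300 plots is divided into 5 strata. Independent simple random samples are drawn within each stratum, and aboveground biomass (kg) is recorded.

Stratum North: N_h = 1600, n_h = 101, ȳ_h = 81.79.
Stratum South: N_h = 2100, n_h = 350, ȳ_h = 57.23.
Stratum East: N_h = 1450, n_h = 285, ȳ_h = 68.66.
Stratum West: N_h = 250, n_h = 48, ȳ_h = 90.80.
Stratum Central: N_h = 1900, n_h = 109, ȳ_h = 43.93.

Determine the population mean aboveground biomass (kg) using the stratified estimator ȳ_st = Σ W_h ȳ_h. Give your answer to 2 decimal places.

N = Σ N_h = 7300. Stratum weights W_h = N_h/N.
ȳ_st = (1600·81.79 + 2100·57.23 + 1450·68.66 + 250·90.80 + 1900·43.93) / 7300 = 62.5714

ȳ_st ≈ 62.57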